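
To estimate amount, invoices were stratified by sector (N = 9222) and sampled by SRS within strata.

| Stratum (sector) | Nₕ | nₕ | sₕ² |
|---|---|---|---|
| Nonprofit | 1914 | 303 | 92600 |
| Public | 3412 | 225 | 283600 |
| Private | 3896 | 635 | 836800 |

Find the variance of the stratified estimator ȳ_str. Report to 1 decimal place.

369.1

Var(ȳ_str) = Σₕ Wₕ²(1 − fₕ)sₕ²/nₕ with Wₕ = Nₕ/N, N = 9222.
Nonprofit: Wₕ = 0.20754717; term = 0.20754717²·(1 − 0.15830721)·92600/303 = 11.080404.
Public: Wₕ = 0.36998482; term = 0.36998482²·(1 − 0.06594373)·283600/225 = 161.16271.
Private: Wₕ = 0.42246801; term = 0.42246801²·(1 − 0.16298768)·836800/635 = 196.86452.
Sum = 369.10763.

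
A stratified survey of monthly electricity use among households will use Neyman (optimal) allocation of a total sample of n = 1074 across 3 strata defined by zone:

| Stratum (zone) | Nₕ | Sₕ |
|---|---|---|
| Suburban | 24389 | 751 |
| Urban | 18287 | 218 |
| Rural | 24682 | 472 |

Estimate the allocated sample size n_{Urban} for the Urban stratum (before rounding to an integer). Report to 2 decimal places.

126.10

Neyman allocation: nₕ = n·NₕSₕ / Σⱼ NⱼSⱼ.
Σ NⱼSⱼ = 24389·751 + 18287·218 + 24682·472 = 3.3952609 × 10^7.
n_{Urban} = 1074·18287·218 / (3.3952609 × 10^7) = 126.10.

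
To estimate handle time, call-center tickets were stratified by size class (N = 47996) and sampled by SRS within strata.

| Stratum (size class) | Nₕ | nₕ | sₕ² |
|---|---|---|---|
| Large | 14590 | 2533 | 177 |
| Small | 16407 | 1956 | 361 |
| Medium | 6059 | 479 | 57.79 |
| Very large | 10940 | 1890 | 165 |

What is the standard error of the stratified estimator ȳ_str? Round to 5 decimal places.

Var(ȳ_str) = Σₕ Wₕ²(1 − fₕ)sₕ²/nₕ with Wₕ = Nₕ/N, N = 47996.
Large: Wₕ = 0.30398367; term = 0.30398367²·(1 − 0.17361206)·177/2533 = 0.0053360826.
Small: Wₕ = 0.34184099; term = 0.34184099²·(1 − 0.11921741)·361/1956 = 0.018995702.
Medium: Wₕ = 0.12623969; term = 0.12623969²·(1 − 0.07905595)·57.79/479 = 0.0017706888.
Very large: Wₕ = 0.22793566; term = 0.22793566²·(1 − 0.17276051)·165/1890 = 0.0037521306.
Sum = 0.029854604.
SE = √(0.029854604) = 0.17278.

0.17278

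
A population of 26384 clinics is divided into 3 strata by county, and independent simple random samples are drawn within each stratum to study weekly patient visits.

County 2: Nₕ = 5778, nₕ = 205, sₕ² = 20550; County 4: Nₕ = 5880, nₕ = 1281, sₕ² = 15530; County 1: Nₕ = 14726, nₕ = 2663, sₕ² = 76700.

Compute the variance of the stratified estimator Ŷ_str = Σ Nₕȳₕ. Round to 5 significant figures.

Var(Ŷ_str) = Σₕ Nₕ²(1 − fₕ)sₕ²/nₕ.
County 2: 5778²·(1 − 205/5778)·20550/205 = 3.2279333 × 10^9.
County 4: 5880²·(1 − 1281/5880)·15530/1281 = 3.2784085 × 10^8.
County 1: 14726²·(1 − 2663/14726)·76700/2663 = 5.116398 × 10^9.
Sum = 8.6721722 × 10^9.

8.6722 × 10^9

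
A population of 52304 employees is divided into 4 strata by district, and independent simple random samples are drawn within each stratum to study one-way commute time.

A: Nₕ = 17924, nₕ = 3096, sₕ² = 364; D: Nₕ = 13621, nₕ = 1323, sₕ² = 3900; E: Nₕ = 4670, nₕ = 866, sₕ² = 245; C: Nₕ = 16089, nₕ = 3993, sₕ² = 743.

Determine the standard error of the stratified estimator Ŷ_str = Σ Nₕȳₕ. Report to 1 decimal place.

Var(Ŷ_str) = Σₕ Nₕ²(1 − fₕ)sₕ²/nₕ.
A: 17924²·(1 − 3096/17924)·364/3096 = 3.1247692 × 10^7.
D: 13621²·(1 − 1323/13621)·3900/1323 = 4.9379677 × 10^8.
E: 4670²·(1 − 866/4670)·245/866 = 5.0258044 × 10^6.
C: 16089²·(1 − 3993/16089)·743/3993 = 3.6212652 × 10^7.
Sum = 5.6628292 × 10^8.
SE = √(5.6628292 × 10^8) = 23796.7.

23796.7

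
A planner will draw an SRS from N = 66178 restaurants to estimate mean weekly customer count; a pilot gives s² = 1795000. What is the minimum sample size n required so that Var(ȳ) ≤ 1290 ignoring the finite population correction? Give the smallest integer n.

Without fpc, n₀ = s²/D = 1795000/1290 = 1391.4729.
Rounding up, n = 1392.

1392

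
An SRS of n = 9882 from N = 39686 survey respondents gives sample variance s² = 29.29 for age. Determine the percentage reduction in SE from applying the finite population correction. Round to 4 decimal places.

f = n/N = 9882/39686 = 0.24900469.
SE_no-fpc = √(s²/n) = 0.0544424; SE_fpc = √((1−f)s²/n) = 0.047179776.
Ratio = √(1−f) = 0.86659986. Reduction = 100·(1 − 0.86659986) = 13.3400%.

13.3400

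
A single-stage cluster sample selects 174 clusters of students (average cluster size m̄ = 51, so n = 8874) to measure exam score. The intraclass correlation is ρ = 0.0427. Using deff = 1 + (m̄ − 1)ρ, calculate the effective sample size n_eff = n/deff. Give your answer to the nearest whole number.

2831

deff = 1 + (51 − 1)·0.0427 = 1 + 2.135 = 3.135.
n_eff = 8874 / 3.135 = 2831.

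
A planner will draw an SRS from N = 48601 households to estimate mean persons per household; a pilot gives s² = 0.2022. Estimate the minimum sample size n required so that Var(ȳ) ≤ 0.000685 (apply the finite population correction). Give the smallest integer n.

Without fpc, n₀ = s²/D = 0.2022/0.000685 = 295.1825.
With fpc, (1 − n/N)·s²/n ≤ D requires n ≥ n₀/(1 + n₀/N) = 295.1825/(1 + 295.1825/48601) = 293.4005.
Rounding up, n = 294.

294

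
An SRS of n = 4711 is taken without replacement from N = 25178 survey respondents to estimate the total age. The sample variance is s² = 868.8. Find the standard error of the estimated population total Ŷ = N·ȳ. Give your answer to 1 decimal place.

9748.6

Var(Ŷ) = N²·Var(ȳ) = N²·(1 − n/N)·s²/n.
f = 4711/25178 = 0.18710779; Var(ȳ) = 0.81289221·868.8/4711 = 0.14991313.
Var(Ŷ) = 25178² · 0.14991313 = 9.5034683 × 10^7.
SE(Ŷ) = √(9.5034683 × 10^7) = 9748.6.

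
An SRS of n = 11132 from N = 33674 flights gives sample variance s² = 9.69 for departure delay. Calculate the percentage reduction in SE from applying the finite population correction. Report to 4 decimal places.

f = n/N = 11132/33674 = 0.33058146.
SE_no-fpc = √(s²/n) = 0.029503619; SE_fpc = √((1−f)s²/n) = 0.024139271.
Ratio = √(1−f) = 0.81818002. Reduction = 100·(1 − 0.81818002) = 18.1820%.

18.1820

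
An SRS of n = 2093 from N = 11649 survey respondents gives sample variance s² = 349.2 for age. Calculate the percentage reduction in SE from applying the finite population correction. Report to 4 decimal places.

9.4280

f = n/N = 2093/11649 = 0.17967207.
SE_no-fpc = √(s²/n) = 0.40846279; SE_fpc = √((1−f)s²/n) = 0.36995274.
Ratio = √(1−f) = 0.90571956. Reduction = 100·(1 − 0.90571956) = 9.4280%.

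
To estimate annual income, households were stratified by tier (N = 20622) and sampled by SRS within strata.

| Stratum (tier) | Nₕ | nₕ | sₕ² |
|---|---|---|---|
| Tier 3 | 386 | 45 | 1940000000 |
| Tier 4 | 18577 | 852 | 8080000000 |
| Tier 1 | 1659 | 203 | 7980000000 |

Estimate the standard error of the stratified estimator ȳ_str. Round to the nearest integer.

Var(ȳ_str) = Σₕ Wₕ²(1 − fₕ)sₕ²/nₕ with Wₕ = Nₕ/N, N = 20622.
Tier 3: Wₕ = 0.01871787; term = 0.01871787²·(1 − 0.11658031)·1940000000/45 = 13343.487.
Tier 4: Wₕ = 0.90083406; term = 0.90083406²·(1 − 0.04586316)·8080000000/852 = 7.3429746 × 10^6.
Tier 1: Wₕ = 0.08044807; term = 0.08044807²·(1 − 0.12236287)·7980000000/203 = 223281.66.
Sum = 7.5795997 × 10^6.
SE = √(7.5795997 × 10^6) = 2753.

2753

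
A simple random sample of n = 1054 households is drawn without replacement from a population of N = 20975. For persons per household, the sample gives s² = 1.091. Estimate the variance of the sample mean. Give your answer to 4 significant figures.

Under SRS without replacement, Var(ȳ) = (1 − f)·s²/n with f = n/N = 1054/20975 = 0.05025030.
Var(ȳ) = (1 − 0.05025030)·1.091/1054 = 0.94974970·0.0010351044 = 9.8309006 × 10^-4.

9.831 × 10^-4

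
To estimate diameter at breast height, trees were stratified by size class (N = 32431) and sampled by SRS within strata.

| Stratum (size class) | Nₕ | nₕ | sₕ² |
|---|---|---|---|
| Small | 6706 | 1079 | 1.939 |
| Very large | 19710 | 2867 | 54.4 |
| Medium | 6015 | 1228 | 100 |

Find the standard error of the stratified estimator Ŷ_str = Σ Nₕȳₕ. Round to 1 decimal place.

2951.6

Var(Ŷ_str) = Σₕ Nₕ²(1 − fₕ)sₕ²/nₕ.
Small: 6706²·(1 − 1079/6706)·1.939/1079 = 67810.482.
Very large: 19710²·(1 − 2867/19710)·54.4/2867 = 6.2990823 × 10^6.
Medium: 6015²·(1 − 1228/6015)·100/1228 = 2.3447724 × 10^6.
Sum = 8.7116652 × 10^6.
SE = √(8.7116652 × 10^6) = 2951.6.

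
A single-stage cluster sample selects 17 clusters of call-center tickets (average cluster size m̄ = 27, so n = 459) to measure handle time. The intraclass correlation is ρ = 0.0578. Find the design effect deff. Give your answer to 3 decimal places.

deff = 1 + (27 − 1)·0.0578 = 1 + 1.5028 = 2.5028.

2.503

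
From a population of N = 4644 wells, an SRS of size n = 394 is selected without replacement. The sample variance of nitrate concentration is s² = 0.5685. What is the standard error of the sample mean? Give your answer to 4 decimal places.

0.0363

Under SRS without replacement, Var(ȳ) = (1 − f)·s²/n with f = n/N = 394/4644 = 0.08484065.
Var(ȳ) = (1 − 0.08484065)·0.5685/394 = 0.91515935·0.0014428934 = 0.0013204774.
SE(ȳ) = √(0.0013204774) = 0.0363.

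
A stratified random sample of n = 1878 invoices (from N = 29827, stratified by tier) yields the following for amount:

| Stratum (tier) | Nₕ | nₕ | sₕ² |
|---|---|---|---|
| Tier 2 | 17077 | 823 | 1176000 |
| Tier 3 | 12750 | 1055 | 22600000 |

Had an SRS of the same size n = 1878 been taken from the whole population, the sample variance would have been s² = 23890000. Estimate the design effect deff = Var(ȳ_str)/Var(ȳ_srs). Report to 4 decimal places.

Var(ȳ_str) = Σ Wₕ²(1−fₕ)sₕ²/nₕ with Wₕ = Nₕ/29827:
  Tier 2: (17077/29827)²·(1−823/17077)·1176000/823 = 445.82064
  Tier 3: (12750/29827)²·(1−1055/12750)·22600000/1055 = 3590.4364
  → Var(ȳ_str) = 4036.257.
Var(ȳ_srs) = (1 − 1878/29827)·23890000/1878 = 11920.028.
deff = 4036.257 / 11920.028 = 0.3386.

0.3386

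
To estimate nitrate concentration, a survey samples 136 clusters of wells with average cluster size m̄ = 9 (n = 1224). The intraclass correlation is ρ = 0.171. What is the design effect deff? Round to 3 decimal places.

deff = 1 + (9 − 1)·0.171 = 1 + 1.368 = 2.368.

2.368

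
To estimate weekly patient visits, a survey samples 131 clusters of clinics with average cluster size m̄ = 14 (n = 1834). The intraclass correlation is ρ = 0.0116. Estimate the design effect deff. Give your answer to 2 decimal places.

1.15

deff = 1 + (14 − 1)·0.0116 = 1 + 0.1508 = 1.1508.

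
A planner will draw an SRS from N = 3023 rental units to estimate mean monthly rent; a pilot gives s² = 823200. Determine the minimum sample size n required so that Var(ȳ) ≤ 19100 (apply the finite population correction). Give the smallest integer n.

43

Without fpc, n₀ = s²/D = 823200/19100 = 43.0995.
With fpc, (1 − n/N)·s²/n ≤ D requires n ≥ n₀/(1 + n₀/N) = 43.0995/(1 + 43.0995/3023) = 42.4937.
Rounding up, n = 43.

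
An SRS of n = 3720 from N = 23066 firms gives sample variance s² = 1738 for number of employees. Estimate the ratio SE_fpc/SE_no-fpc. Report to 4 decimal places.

f = n/N = 3720/23066 = 0.16127634.
SE_no-fpc = √(s²/n) = 0.68352345; SE_fpc = √((1−f)s²/n) = 0.62598347.
Ratio = √(1−f) = 0.91581858.

0.9158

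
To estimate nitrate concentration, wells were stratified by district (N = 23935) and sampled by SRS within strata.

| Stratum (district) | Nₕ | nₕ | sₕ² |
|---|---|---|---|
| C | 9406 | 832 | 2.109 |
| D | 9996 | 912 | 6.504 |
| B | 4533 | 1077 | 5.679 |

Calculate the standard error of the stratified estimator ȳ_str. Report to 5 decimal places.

0.04039

Var(ȳ_str) = Σₕ Wₕ²(1 − fₕ)sₕ²/nₕ with Wₕ = Nₕ/N, N = 23935.
C: Wₕ = 0.39298099; term = 0.39298099²·(1 − 0.08845418)·2.109/832 = 3.5684108 × 10^-4.
D: Wₕ = 0.41763108; term = 0.41763108²·(1 − 0.09123649)·6.504/912 = 0.0011303741.
B: Wₕ = 0.18938793; term = 0.18938793²·(1 − 0.23759100)·5.679/1077 = 1.4419452 × 10^-4.
Sum = 0.0016314097.
SE = √(0.0016314097) = 0.04039.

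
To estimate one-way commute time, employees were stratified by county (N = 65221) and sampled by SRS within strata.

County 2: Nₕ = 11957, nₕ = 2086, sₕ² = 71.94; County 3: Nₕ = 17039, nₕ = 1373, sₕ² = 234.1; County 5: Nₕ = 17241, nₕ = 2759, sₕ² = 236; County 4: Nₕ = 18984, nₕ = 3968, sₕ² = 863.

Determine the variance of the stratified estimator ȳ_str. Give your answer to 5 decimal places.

Var(ȳ_str) = Σₕ Wₕ²(1 − fₕ)sₕ²/nₕ with Wₕ = Nₕ/N, N = 65221.
County 2: Wₕ = 0.18333052; term = 0.18333052²·(1 − 0.17445848)·71.94/2086 = 9.568957 × 10^-4.
County 3: Wₕ = 0.26125021; term = 0.26125021²·(1 − 0.08057985)·234.1/1373 = 0.01069937.
County 5: Wₕ = 0.26434737; term = 0.26434737²·(1 − 0.16002552)·236/2759 = 0.0050208401.
County 4: Wₕ = 0.29107189; term = 0.29107189²·(1 − 0.20901812)·863/3968 = 0.014574921.
Sum = 0.031252027.

0.03125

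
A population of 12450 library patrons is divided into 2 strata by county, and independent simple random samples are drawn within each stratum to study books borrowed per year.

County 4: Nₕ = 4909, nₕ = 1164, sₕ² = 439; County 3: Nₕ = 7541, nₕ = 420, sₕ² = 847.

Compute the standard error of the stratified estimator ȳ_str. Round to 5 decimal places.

0.86220

Var(ȳ_str) = Σₕ Wₕ²(1 − fₕ)sₕ²/nₕ with Wₕ = Nₕ/N, N = 12450.
County 4: Wₕ = 0.39429719; term = 0.39429719²·(1 − 0.23711550)·439/1164 = 0.044731936.
County 3: Wₕ = 0.60570281; term = 0.60570281²·(1 − 0.05569553)·847/420 = 0.69865914.
Sum = 0.74339108.
SE = √(0.74339108) = 0.86220.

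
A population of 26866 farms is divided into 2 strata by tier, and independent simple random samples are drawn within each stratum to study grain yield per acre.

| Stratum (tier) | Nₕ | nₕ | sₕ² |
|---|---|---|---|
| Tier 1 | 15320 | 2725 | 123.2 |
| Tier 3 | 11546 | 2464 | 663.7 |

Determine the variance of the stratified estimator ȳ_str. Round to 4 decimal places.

0.0512

Var(ȳ_str) = Σₕ Wₕ²(1 − fₕ)sₕ²/nₕ with Wₕ = Nₕ/N, N = 26866.
Tier 1: Wₕ = 0.57023747; term = 0.57023747²·(1 − 0.17787206)·123.2/2725 = 0.012086349.
Tier 3: Wₕ = 0.42976253; term = 0.42976253²·(1 − 0.21340724)·663.7/2464 = 0.03913255.
Sum = 0.051218899.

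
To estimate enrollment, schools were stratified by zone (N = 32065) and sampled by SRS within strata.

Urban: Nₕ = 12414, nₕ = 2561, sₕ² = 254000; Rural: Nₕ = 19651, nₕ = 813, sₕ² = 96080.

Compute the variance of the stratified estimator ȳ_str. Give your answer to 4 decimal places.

Var(ȳ_str) = Σₕ Wₕ²(1 − fₕ)sₕ²/nₕ with Wₕ = Nₕ/N, N = 32065.
Urban: Wₕ = 0.38715110; term = 0.38715110²·(1 − 0.20629934)·254000/2561 = 11.79891.
Rural: Wₕ = 0.61284890; term = 0.61284890²·(1 − 0.04137194)·96080/813 = 42.549985.
Sum = 54.348895.

54.3489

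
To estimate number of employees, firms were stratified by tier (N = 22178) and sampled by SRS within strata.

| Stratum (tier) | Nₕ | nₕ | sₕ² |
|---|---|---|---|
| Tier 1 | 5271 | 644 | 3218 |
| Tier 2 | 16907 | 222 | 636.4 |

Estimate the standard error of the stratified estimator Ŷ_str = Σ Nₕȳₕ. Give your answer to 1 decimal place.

30504.7

Var(Ŷ_str) = Σₕ Nₕ²(1 − fₕ)sₕ²/nₕ.
Tier 1: 5271²·(1 − 644/5271)·3218/644 = 1.2186884 × 10^8.
Tier 2: 16907²·(1 − 222/16907)·636.4/222 = 8.0866745 × 10^8.
Sum = 9.3053629 × 10^8.
SE = √(9.3053629 × 10^8) = 30504.7.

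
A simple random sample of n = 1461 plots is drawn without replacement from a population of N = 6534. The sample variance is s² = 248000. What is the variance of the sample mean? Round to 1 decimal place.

Under SRS without replacement, Var(ȳ) = (1 − f)·s²/n with f = n/N = 1461/6534 = 0.22359963.
Var(ȳ) = (1 − 0.22359963)·248000/1461 = 0.77640037·169.74675 = 131.79144.

131.8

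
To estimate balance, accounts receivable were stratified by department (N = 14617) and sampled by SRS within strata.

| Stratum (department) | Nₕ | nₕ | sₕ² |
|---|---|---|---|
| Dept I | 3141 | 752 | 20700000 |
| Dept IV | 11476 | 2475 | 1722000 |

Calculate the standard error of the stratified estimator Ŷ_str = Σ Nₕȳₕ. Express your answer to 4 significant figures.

Var(Ŷ_str) = Σₕ Nₕ²(1 − fₕ)sₕ²/nₕ.
Dept I: 3141²·(1 − 752/3141)·20700000/752 = 2.0655542 × 10^11.
Dept IV: 11476²·(1 − 2475/11476)·1722000/2475 = 7.186861 × 10^10.
Sum = 2.7842403 × 10^11.
SE = √(2.7842403 × 10^11) = 527700.

527700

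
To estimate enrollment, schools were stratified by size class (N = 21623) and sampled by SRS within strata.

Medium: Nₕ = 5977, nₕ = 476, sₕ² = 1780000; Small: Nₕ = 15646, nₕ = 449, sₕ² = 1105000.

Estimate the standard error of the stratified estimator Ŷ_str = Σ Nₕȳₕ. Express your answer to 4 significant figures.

841500

Var(Ŷ_str) = Σₕ Nₕ²(1 − fₕ)sₕ²/nₕ.
Medium: 5977²·(1 − 476/5977)·1780000/476 = 1.2295267 × 10^11.
Small: 15646²·(1 − 449/15646)·1105000/449 = 5.8516336 × 10^11.
Sum = 7.0811603 × 10^11.
SE = √(7.0811603 × 10^11) = 841500.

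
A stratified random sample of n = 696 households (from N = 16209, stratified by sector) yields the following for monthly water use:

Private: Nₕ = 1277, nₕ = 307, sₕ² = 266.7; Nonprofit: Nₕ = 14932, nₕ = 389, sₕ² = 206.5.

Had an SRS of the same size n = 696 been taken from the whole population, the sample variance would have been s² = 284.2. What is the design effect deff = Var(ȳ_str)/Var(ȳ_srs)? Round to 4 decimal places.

1.1332

Var(ȳ_str) = Σ Wₕ²(1−fₕ)sₕ²/nₕ with Wₕ = Nₕ/16209:
  Private: (1277/16209)²·(1−307/1277)·266.7/307 = 0.0040957631
  Nonprofit: (14932/16209)²·(1−389/14932)·206.5/389 = 0.438763
  → Var(ȳ_str) = 0.44285876.
Var(ȳ_srs) = (1 − 696/16209)·284.2/696 = 0.39079986.
deff = 0.44285876 / 0.39079986 = 1.1332.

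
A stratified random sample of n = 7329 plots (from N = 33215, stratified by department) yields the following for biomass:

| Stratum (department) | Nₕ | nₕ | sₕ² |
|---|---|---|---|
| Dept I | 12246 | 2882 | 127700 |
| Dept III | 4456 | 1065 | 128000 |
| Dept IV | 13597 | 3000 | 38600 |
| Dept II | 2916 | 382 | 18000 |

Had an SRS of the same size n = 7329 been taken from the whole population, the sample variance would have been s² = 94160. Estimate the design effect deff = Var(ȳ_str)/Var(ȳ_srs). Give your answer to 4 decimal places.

0.8237

Var(ȳ_str) = Σ Wₕ²(1−fₕ)sₕ²/nₕ with Wₕ = Nₕ/33215:
  Dept I: (12246/33215)²·(1−2882/12246)·127700/2882 = 4.6055772
  Dept III: (4456/33215)²·(1−1065/4456)·128000/1065 = 1.6461326
  Dept IV: (13597/33215)²·(1−3000/13597)·38600/3000 = 1.6804422
  Dept II: (2916/33215)²·(1−382/2916)·18000/382 = 0.31559838
  → Var(ȳ_str) = 8.2477504.
Var(ȳ_srs) = (1 − 7329/33215)·94160/7329 = 10.012728.
deff = 8.2477504 / 10.012728 = 0.8237.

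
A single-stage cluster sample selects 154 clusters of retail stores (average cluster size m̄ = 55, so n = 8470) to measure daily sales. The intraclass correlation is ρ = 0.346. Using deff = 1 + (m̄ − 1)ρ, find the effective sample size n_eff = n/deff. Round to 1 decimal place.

deff = 1 + (55 − 1)·0.346 = 1 + 18.684 = 19.684.
n_eff = 8470 / 19.684 = 430.3.

430.3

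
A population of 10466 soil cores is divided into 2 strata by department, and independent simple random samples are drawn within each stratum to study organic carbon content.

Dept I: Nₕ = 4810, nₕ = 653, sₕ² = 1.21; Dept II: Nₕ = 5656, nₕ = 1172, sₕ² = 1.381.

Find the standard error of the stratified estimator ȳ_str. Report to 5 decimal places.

0.02472

Var(ȳ_str) = Σₕ Wₕ²(1 − fₕ)sₕ²/nₕ with Wₕ = Nₕ/N, N = 10466.
Dept I: Wₕ = 0.45958341; term = 0.45958341²·(1 − 0.13575884)·1.21/653 = 3.3824846 × 10^-4.
Dept II: Wₕ = 0.54041659; term = 0.54041659²·(1 − 0.20721358)·1.381/1172 = 2.7282214 × 10^-4.
Sum = 6.110706 × 10^-4.
SE = √(6.110706 × 10^-4) = 0.02472.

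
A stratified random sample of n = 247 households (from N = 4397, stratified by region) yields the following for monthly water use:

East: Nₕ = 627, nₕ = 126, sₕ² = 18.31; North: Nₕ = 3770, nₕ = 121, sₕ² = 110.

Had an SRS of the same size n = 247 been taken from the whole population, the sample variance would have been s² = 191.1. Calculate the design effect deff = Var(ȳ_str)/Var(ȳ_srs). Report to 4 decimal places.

0.8891

Var(ȳ_str) = Σ Wₕ²(1−fₕ)sₕ²/nₕ with Wₕ = Nₕ/4397:
  East: (627/4397)²·(1−126/627)·18.31/126 = 0.0023610769
  North: (3770/4397)²·(1−121/3770)·110/121 = 0.64685896
  → Var(ȳ_str) = 0.64922004.
Var(ȳ_srs) = (1 − 247/4397)·191.1/247 = 0.73022276.
deff = 0.64922004 / 0.73022276 = 0.8891.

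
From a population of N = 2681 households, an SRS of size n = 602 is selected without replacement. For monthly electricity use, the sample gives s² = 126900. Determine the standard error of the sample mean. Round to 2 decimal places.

12.79

Under SRS without replacement, Var(ȳ) = (1 − f)·s²/n with f = n/N = 602/2681 = 0.22454308.
Var(ȳ) = (1 − 0.22454308)·126900/602 = 0.77545692·210.79734 = 163.46426.
SE(ȳ) = √(163.46426) = 12.79.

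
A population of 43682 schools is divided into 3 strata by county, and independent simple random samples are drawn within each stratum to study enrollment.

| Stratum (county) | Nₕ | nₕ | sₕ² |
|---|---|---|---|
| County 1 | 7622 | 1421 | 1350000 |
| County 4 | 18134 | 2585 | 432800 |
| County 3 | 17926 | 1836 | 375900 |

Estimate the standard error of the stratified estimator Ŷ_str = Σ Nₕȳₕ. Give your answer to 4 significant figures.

388800

Var(Ŷ_str) = Σₕ Nₕ²(1 − fₕ)sₕ²/nₕ.
County 1: 7622²·(1 − 1421/7622)·1350000/1421 = 4.4902484 × 10^10.
County 4: 18134²·(1 − 2585/18134)·432800/2585 = 4.720878 × 10^10.
County 3: 17926²·(1 − 1836/17926)·375900/1836 = 5.9052608 × 10^10.
Sum = 1.5116387 × 10^11.
SE = √(1.5116387 × 10^11) = 388800.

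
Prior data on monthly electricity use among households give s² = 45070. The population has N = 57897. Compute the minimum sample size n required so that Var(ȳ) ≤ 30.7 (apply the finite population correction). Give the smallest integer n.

Without fpc, n₀ = s²/D = 45070/30.7 = 1468.0782.
With fpc, (1 − n/N)·s²/n ≤ D requires n ≥ n₀/(1 + n₀/N) = 1468.0782/(1 + 1468.0782/57897) = 1431.7731.
Rounding up, n = 1432.

1432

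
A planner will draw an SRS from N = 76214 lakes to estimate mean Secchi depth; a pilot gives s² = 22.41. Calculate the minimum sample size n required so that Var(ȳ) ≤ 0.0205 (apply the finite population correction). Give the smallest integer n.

Without fpc, n₀ = s²/D = 22.41/0.0205 = 1093.1707.
With fpc, (1 − n/N)·s²/n ≤ D requires n ≥ n₀/(1 + n₀/N) = 1093.1707/(1 + 1093.1707/76214) = 1077.7126.
Rounding up, n = 1078.

1078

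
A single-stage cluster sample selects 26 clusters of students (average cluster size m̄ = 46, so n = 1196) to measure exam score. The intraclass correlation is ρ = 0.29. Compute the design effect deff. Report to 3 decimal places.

deff = 1 + (46 − 1)·0.29 = 1 + 13.05 = 14.05.

14.050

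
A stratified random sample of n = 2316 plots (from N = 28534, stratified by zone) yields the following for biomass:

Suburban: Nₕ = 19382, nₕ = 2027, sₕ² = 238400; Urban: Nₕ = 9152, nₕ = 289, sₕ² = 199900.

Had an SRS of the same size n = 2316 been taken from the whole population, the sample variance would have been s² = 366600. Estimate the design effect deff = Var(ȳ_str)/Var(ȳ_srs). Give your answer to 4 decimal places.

Var(ȳ_str) = Σ Wₕ²(1−fₕ)sₕ²/nₕ with Wₕ = Nₕ/28534:
  Suburban: (19382/28534)²·(1−2027/19382)·238400/2027 = 48.590391
  Urban: (9152/28534)²·(1−289/9152)·199900/289 = 68.910658
  → Var(ȳ_str) = 117.50105.
Var(ȳ_srs) = (1 − 2316/28534)·366600/2316 = 145.44232.
deff = 117.50105 / 145.44232 = 0.8079.

0.8079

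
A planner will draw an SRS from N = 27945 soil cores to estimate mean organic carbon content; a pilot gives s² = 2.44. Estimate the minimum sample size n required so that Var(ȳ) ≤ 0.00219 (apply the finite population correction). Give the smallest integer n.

1072

Without fpc, n₀ = s²/D = 2.44/0.00219 = 1114.1553.
With fpc, (1 − n/N)·s²/n ≤ D requires n ≥ n₀/(1 + n₀/N) = 1114.1553/(1 + 1114.1553/27945) = 1071.4375.
Rounding up, n = 1072.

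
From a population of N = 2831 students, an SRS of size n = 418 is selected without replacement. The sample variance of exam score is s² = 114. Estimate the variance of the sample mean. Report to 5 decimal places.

0.23246

Under SRS without replacement, Var(ȳ) = (1 − f)·s²/n with f = n/N = 418/2831 = 0.14765101.
Var(ȳ) = (1 − 0.14765101)·114/418 = 0.85234899·0.27272727 = 0.23245882.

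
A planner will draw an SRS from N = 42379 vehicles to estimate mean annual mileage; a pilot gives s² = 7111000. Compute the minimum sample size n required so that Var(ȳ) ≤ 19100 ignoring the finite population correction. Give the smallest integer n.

Without fpc, n₀ = s²/D = 7111000/19100 = 372.3037.
Rounding up, n = 373.

373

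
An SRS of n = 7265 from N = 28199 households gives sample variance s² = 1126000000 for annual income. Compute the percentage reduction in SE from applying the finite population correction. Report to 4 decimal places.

f = n/N = 7265/28199 = 0.25763325.
SE_no-fpc = √(s²/n) = 393.68728; SE_fpc = √((1−f)s²/n) = 339.20375.
Ratio = √(1−f) = 0.86160707. Reduction = 100·(1 − 0.86160707) = 13.8393%.

13.8393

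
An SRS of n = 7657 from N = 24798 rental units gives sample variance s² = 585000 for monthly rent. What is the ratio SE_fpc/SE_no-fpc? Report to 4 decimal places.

f = n/N = 7657/24798 = 0.30877490.
SE_no-fpc = √(s²/n) = 8.7407482; SE_fpc = √((1−f)s²/n) = 7.2670535.
Ratio = √(1−f) = 0.83139948.

0.8314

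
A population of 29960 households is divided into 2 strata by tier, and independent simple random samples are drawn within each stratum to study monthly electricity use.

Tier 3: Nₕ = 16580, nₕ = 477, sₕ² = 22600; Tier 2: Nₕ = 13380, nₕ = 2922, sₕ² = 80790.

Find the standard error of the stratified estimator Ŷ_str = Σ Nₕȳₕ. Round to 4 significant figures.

128500

Var(Ŷ_str) = Σₕ Nₕ²(1 − fₕ)sₕ²/nₕ.
Tier 3: 16580²·(1 − 477/16580)·22600/477 = 1.2649734 × 10^10.
Tier 2: 13380²·(1 − 2922/13380)·80790/2922 = 3.8688523 × 10^9.
Sum = 1.6518586 × 10^10.
SE = √(1.6518586 × 10^10) = 128500.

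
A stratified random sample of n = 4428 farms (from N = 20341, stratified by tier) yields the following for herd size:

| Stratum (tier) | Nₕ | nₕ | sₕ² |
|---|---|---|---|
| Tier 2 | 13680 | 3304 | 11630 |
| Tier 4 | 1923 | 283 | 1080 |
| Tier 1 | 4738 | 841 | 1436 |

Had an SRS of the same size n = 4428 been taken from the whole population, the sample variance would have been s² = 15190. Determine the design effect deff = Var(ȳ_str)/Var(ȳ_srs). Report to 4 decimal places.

Var(ȳ_str) = Σ Wₕ²(1−fₕ)sₕ²/nₕ with Wₕ = Nₕ/20341:
  Tier 2: (13680/20341)²·(1−3304/13680)·11630/3304 = 1.2075667
  Tier 4: (1923/20341)²·(1−283/1923)·1080/283 = 0.029088133
  Tier 1: (4738/20341)²·(1−841/4738)·1436/841 = 0.076197252
  → Var(ȳ_str) = 1.3128521.
Var(ȳ_srs) = (1 − 4428/20341)·15190/4428 = 2.683675.
deff = 1.3128521 / 2.683675 = 0.4892.

0.4892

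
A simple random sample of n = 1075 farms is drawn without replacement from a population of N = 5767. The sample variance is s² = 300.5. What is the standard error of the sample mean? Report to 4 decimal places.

0.4769

Under SRS without replacement, Var(ȳ) = (1 − f)·s²/n with f = n/N = 1075/5767 = 0.18640541.
Var(ȳ) = (1 − 0.18640541)·300.5/1075 = 0.81359459·0.27953488 = 0.22742807.
SE(ȳ) = √(0.22742807) = 0.4769.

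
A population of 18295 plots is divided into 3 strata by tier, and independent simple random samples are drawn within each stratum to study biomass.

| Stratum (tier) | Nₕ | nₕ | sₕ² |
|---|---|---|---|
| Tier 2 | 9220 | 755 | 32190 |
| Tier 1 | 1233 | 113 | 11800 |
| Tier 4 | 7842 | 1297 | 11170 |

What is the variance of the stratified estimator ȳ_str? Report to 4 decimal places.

11.6933

Var(ȳ_str) = Σₕ Wₕ²(1 − fₕ)sₕ²/nₕ with Wₕ = Nₕ/N, N = 18295.
Tier 2: Wₕ = 0.50396283; term = 0.50396283²·(1 − 0.08188720)·32190/755 = 9.9418471.
Tier 1: Wₕ = 0.06739546; term = 0.06739546²·(1 − 0.09164639)·11800/113 = 0.43084379.
Tier 4: Wₕ = 0.42864171; term = 0.42864171²·(1 − 0.16539148)·11170/1297 = 1.3206412.
Sum = 11.693332.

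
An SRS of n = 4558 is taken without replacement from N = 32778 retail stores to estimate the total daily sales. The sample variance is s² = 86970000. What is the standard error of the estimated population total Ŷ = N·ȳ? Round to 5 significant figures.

4.2011 × 10^6

Var(Ŷ) = N²·Var(ȳ) = N²·(1 − n/N)·s²/n.
f = 4558/32778 = 0.13905668; Var(ȳ) = 0.86094332·86970000/4558 = 16427.433.
Var(Ŷ) = 32778² · 16427.433 = 1.7649589 × 10^13.
SE(Ŷ) = √(1.7649589 × 10^13) = 4.2011 × 10^6.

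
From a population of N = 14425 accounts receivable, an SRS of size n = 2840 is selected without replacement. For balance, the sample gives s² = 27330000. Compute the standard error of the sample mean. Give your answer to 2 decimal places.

87.91

Under SRS without replacement, Var(ȳ) = (1 − f)·s²/n with f = n/N = 2840/14425 = 0.19688042.
Var(ȳ) = (1 − 0.19688042)·27330000/2840 = 0.80311958·9623.2394 = 7728.6121.
SE(ȳ) = √(7728.6121) = 87.91.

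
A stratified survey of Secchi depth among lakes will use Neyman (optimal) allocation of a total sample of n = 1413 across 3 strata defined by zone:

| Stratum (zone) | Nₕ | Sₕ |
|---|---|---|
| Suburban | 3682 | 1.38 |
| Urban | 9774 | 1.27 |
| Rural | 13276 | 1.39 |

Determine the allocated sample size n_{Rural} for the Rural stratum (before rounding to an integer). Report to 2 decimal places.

725.36

Neyman allocation: nₕ = n·NₕSₕ / Σⱼ NⱼSⱼ.
Σ NⱼSⱼ = 3682·1.38 + 9774·1.27 + 13276·1.39 = 35947.78.
n_{Rural} = 1413·13276·1.39 / 35947.78 = 725.36.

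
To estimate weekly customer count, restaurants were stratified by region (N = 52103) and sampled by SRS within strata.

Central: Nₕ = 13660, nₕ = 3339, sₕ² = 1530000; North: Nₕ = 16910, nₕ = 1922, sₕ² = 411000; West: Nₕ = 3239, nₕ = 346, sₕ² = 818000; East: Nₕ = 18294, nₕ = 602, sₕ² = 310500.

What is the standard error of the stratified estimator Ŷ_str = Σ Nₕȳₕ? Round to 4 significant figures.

554900

Var(Ŷ_str) = Σₕ Nₕ²(1 − fₕ)sₕ²/nₕ.
Central: 13660²·(1 − 3339/13660)·1530000/3339 = 6.4602227 × 10^10.
North: 16910²·(1 − 1922/16910)·411000/1922 = 5.419706 × 10^10.
West: 3239²·(1 − 346/3239)·818000/346 = 2.2153206 × 10^10.
East: 18294²·(1 − 602/18294)·310500/602 = 1.6693628 × 10^11.
Sum = 3.0788877 × 10^11.
SE = √(3.0788877 × 10^11) = 554900.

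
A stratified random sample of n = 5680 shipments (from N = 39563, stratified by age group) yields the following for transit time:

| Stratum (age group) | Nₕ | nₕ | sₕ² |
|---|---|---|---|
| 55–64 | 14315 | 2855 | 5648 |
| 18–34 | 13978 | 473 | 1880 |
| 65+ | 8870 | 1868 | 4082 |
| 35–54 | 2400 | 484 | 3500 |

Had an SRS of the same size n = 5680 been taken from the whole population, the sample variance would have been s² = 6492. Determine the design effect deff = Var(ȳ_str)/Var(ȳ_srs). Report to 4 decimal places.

Var(ȳ_str) = Σ Wₕ²(1−fₕ)sₕ²/nₕ with Wₕ = Nₕ/39563:
  55–64: (14315/39563)²·(1−2855/14315)·5648/2855 = 0.20734144
  18–34: (13978/39563)²·(1−473/13978)·1880/473 = 0.47935571
  65+: (8870/39563)²·(1−1868/8870)·4082/1868 = 0.086708849
  35–54: (2400/39563)²·(1−484/2400)·3500/484 = 0.021244719
  → Var(ȳ_str) = 0.79465072.
Var(ȳ_srs) = (1 − 5680/39563)·6492/5680 = 0.97886503.
deff = 0.79465072 / 0.97886503 = 0.8118.

0.8118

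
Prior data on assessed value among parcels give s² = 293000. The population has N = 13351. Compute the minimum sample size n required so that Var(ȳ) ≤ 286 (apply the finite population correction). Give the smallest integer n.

952

Without fpc, n₀ = s²/D = 293000/286 = 1024.4755.
With fpc, (1 − n/N)·s²/n ≤ D requires n ≥ n₀/(1 + n₀/N) = 1024.4755/(1 + 1024.4755/13351) = 951.4657.
Rounding up, n = 952.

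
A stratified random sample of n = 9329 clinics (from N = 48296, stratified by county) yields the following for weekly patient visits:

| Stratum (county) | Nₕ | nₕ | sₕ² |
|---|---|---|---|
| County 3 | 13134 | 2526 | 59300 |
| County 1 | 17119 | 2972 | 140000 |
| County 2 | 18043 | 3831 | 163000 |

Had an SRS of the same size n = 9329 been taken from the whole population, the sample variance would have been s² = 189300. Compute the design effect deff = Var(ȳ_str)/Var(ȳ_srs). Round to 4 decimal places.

0.6701

Var(ȳ_str) = Σ Wₕ²(1−fₕ)sₕ²/nₕ with Wₕ = Nₕ/48296:
  County 3: (13134/48296)²·(1−2526/13134)·59300/2526 = 1.4022632
  County 1: (17119/48296)²·(1−2972/17119)·140000/2972 = 4.8910224
  County 2: (18043/48296)²·(1−3831/18043)·163000/3831 = 4.6775353
  → Var(ȳ_str) = 10.970821.
Var(ȳ_srs) = (1 − 9329/48296)·189300/9329 = 16.371985.
deff = 10.970821 / 16.371985 = 0.6701.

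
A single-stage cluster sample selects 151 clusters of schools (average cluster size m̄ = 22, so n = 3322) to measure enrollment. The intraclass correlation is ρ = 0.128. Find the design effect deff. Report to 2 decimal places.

deff = 1 + (22 − 1)·0.128 = 1 + 2.688 = 3.688.

3.69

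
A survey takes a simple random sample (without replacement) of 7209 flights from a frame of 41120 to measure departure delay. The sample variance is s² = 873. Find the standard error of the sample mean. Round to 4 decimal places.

Under SRS without replacement, Var(ȳ) = (1 − f)·s²/n with f = n/N = 7209/41120 = 0.17531615.
Var(ȳ) = (1 − 0.17531615)·873/7209 = 0.82468385·0.12109863 = 0.099868082.
SE(ȳ) = √(0.099868082) = 0.3160.

0.3160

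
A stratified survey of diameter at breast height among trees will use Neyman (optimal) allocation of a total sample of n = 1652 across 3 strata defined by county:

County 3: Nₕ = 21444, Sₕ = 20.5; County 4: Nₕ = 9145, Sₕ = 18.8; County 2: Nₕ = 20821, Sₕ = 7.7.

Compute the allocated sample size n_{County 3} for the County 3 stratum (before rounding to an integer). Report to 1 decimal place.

Neyman allocation: nₕ = n·NₕSₕ / Σⱼ NⱼSⱼ.
Σ NⱼSⱼ = 21444·20.5 + 9145·18.8 + 20821·7.7 = 771849.7.
n_{County 3} = 1652·21444·20.5 / 771849.7 = 940.9.

940.9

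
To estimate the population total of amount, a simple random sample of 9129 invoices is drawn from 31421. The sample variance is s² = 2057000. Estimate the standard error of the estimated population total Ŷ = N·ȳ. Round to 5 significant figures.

Var(Ŷ) = N²·Var(ȳ) = N²·(1 − n/N)·s²/n.
f = 9129/31421 = 0.29053818; Var(ȳ) = 0.70946182·2057000/9129 = 159.86011.
Var(Ŷ) = 31421² · 159.86011 = 1.5782657 × 10^11.
SE(Ŷ) = √(1.5782657 × 10^11) = 397270.

397270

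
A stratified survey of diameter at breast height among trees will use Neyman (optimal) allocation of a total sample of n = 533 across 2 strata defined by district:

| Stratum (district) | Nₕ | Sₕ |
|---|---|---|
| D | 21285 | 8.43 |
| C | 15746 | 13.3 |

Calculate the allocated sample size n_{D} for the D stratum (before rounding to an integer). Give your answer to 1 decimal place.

245.9

Neyman allocation: nₕ = n·NₕSₕ / Σⱼ NⱼSⱼ.
Σ NⱼSⱼ = 21285·8.43 + 15746·13.3 = 388854.35.
n_{D} = 533·21285·8.43 / 388854.35 = 245.9.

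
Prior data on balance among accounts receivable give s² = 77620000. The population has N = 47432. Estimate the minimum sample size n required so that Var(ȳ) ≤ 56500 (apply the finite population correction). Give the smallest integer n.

1336

Without fpc, n₀ = s²/D = 77620000/56500 = 1373.8053.
With fpc, (1 − n/N)·s²/n ≤ D requires n ≥ n₀/(1 + n₀/N) = 1373.8053/(1 + 1373.8053/47432) = 1335.1349.
Rounding up, n = 1336.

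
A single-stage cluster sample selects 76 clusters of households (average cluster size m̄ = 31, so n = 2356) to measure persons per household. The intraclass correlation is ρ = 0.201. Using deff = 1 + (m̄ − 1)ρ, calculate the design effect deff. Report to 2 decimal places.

7.03

deff = 1 + (31 − 1)·0.201 = 1 + 6.03 = 7.03.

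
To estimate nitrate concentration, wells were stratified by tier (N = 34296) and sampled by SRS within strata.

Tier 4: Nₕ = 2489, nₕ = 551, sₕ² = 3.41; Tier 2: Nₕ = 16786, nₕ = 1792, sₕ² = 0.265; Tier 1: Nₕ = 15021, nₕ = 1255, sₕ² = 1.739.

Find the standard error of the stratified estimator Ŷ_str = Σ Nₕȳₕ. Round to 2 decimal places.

594.64

Var(Ŷ_str) = Σₕ Nₕ²(1 − fₕ)sₕ²/nₕ.
Tier 4: 2489²·(1 − 551/2489)·3.41/551 = 29852.551.
Tier 2: 16786²·(1 − 1792/16786)·0.265/1792 = 37219.676.
Tier 1: 15021²·(1 − 1255/15021)·1.739/1255 = 286524.96.
Sum = 353597.19.
SE = √(353597.19) = 594.64.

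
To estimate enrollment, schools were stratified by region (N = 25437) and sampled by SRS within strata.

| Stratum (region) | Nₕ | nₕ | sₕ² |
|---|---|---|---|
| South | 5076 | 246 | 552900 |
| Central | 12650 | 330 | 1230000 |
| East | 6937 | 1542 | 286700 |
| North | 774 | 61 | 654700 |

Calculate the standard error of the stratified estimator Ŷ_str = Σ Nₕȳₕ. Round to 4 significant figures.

Var(Ŷ_str) = Σₕ Nₕ²(1 − fₕ)sₕ²/nₕ.
South: 5076²·(1 − 246/5076)·552900/246 = 5.5103632 × 10^10.
Central: 12650²·(1 − 330/12650)·1230000/330 = 5.80888 × 10^11.
East: 6937²·(1 − 1542/6937)·286700/1542 = 6.9583531 × 10^9.
North: 774²·(1 − 61/774)·654700/61 = 5.9230172 × 10^9.
Sum = 6.48873 × 10^11.
SE = √(6.48873 × 10^11) = 805500.

805500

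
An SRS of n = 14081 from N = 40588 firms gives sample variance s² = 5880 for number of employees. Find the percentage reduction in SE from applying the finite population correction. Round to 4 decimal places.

f = n/N = 14081/40588 = 0.34692520.
SE_no-fpc = √(s²/n) = 0.64620738; SE_fpc = √((1−f)s²/n) = 0.52221985.
Ratio = √(1−f) = 0.80813044. Reduction = 100·(1 − 0.80813044) = 19.1870%.

19.1870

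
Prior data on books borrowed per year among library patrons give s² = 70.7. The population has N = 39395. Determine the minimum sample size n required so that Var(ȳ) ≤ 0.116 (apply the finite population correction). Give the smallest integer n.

601

Without fpc, n₀ = s²/D = 70.7/0.116 = 609.4828.
With fpc, (1 − n/N)·s²/n ≤ D requires n ≥ n₀/(1 + n₀/N) = 609.4828/(1 + 609.4828/39395) = 600.1971.
Rounding up, n = 601.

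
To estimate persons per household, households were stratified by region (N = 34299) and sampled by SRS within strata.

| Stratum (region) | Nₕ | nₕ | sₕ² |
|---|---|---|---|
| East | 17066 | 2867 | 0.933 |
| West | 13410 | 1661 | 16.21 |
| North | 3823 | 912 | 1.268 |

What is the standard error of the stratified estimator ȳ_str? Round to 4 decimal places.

0.0372

Var(ȳ_str) = Σₕ Wₕ²(1 − fₕ)sₕ²/nₕ with Wₕ = Nₕ/N, N = 34299.
East: Wₕ = 0.49756553; term = 0.49756553²·(1 − 0.16799484)·0.933/2867 = 6.7031746 × 10^-5.
West: Wₕ = 0.39097350; term = 0.39097350²·(1 − 0.12386279)·16.21/1661 = 0.0013070137.
North: Wₕ = 0.11146098; term = 0.11146098²·(1 − 0.23855611)·1.268/912 = 1.3152491 × 10^-5.
Sum = 0.0013871979.
SE = √(0.0013871979) = 0.0372.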